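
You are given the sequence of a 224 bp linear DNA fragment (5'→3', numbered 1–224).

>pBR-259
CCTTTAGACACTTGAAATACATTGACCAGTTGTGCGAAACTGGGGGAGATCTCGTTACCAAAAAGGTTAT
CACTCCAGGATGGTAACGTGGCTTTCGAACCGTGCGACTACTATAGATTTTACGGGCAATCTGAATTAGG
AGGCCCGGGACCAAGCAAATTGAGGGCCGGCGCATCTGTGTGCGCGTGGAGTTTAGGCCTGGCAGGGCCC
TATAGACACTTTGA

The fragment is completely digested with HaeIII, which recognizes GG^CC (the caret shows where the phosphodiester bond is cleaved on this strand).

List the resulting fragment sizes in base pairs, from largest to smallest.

143, 31, 23, 17, 10 bp

HaeIII sites (GGCC) start at positions 142, 165, 196, 206.
HaeIII cuts after base 2 of each site, so after positions 143, 166, 197, 207.
Linear molecule, 4 cuts → 5 fragments:
  1–143 → 143 bp
  144–166 → 23 bp
  167–197 → 31 bp
  198–207 → 10 bp
  208–224 → 17 bp
Sorted largest to smallest: 143, 31, 23, 17, 10 bp.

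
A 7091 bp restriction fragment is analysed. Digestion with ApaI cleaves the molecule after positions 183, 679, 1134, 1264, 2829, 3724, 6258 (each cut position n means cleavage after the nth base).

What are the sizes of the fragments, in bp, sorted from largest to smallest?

2534, 1565, 895, 833, 496, 455, 183, 130 bp

Linear molecule, 7 cuts → 8 fragments:
  183 − 0 = 183 bp
  679 − 183 = 496 bp
  1134 − 679 = 455 bp
  1264 − 1134 = 130 bp
  2829 − 1264 = 1565 bp
  3724 − 2829 = 895 bp
  6258 − 3724 = 2534 bp
  7091 − 6258 = 833 bp
Sorted largest to smallest: 2534, 1565, 895, 833, 496, 455, 183, 130 bp.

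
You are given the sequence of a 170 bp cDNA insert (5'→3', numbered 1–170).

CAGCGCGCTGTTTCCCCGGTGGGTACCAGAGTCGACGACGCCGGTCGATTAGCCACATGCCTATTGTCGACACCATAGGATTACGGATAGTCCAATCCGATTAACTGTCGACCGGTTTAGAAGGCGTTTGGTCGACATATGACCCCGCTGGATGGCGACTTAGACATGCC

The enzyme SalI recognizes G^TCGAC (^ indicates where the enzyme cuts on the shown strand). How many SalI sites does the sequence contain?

GTCGAC occurs starting at positions 31, 66, 107, 131.
SalI cuts at 4 sites.

4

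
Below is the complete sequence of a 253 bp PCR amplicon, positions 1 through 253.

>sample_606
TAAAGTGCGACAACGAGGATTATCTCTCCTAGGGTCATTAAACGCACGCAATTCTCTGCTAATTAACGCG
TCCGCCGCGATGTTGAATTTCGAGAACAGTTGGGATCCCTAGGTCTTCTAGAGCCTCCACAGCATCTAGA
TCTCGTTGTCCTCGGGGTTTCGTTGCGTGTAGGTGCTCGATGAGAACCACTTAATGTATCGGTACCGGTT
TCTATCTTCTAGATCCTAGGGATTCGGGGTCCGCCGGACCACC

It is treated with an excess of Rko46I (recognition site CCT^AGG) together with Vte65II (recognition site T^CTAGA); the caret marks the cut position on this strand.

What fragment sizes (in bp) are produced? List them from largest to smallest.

83, 80, 30, 26, 18, 9, 7 bp

Rko46I sites (CCTAGG) start at positions 28, 108, 225.
Rko46I cuts after base 3 of each site, so after positions 30, 110, 227.
Vte65II sites (TCTAGA) start at positions 117, 135, 218.
Vte65II cuts after the first base of each site, so after positions 117, 135, 218.
Combined cut positions: 30, 110, 117, 135, 218, 227.
Linear molecule, 6 cuts → 7 fragments:
  1–30 → 30 bp
  31–110 → 80 bp
  111–117 → 7 bp
  118–135 → 18 bp
  136–218 → 83 bp
  219–227 → 9 bp
  228–253 → 26 bp
Sorted largest to smallest: 83, 80, 30, 26, 18, 9, 7 bp.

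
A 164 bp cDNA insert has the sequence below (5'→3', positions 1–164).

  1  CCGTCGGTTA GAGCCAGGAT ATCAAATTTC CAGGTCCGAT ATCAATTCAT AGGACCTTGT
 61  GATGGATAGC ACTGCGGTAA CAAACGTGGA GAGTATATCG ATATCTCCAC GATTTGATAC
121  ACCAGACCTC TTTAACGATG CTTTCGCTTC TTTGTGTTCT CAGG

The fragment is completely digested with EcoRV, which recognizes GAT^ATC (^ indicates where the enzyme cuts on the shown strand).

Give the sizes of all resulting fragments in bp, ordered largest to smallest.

EcoRV sites (GATATC) start at positions 18, 38, 100.
EcoRV cuts after base 3 of each site, so after positions 20, 40, 102.
Linear molecule, 3 cuts → 4 fragments:
  1–20 → 20 bp
  21–40 → 20 bp
  41–102 → 62 bp
  103–164 → 62 bp
Sorted largest to smallest: 62, 62, 20, 20 bp.

62, 62, 20, 20 bp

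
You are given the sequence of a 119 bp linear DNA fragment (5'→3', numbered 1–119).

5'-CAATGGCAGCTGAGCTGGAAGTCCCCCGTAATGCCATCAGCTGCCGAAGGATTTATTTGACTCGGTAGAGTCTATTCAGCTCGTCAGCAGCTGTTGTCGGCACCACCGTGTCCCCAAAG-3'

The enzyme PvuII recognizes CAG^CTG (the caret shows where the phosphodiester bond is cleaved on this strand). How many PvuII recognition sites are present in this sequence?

CAGCTG occurs starting at positions 7, 38, 88.
PvuII cuts at 3 sites.

3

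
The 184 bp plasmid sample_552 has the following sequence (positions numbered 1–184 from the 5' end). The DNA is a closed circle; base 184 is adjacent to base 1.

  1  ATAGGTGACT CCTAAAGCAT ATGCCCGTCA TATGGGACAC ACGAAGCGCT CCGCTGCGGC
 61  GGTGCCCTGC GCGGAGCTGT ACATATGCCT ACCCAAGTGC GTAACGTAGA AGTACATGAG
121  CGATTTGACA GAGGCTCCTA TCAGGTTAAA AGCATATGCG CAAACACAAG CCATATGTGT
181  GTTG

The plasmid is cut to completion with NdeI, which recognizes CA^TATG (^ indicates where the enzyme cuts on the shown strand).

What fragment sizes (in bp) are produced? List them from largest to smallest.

71, 53, 30, 19, 11 bp

NdeI sites (CATATG) start at positions 18, 29, 82, 153, 172.
NdeI cuts after base 2 of each site, so after positions 19, 30, 83, 154, 173.
Circular molecule, 5 cuts → 5 fragments:
  20–30 → 11 bp
  31–83 → 53 bp
  84–154 → 71 bp
  155–173 → 19 bp
  174–184 then 1–19 → 11 + 19 = 30 bp
Sorted largest to smallest: 71, 53, 30, 19, 11 bp.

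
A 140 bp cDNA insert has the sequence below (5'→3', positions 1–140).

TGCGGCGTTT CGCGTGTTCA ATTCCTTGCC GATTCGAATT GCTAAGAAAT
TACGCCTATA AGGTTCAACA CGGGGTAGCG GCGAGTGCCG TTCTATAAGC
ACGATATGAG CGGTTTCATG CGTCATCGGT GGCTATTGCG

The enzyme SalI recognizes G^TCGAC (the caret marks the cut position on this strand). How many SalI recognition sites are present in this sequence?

0

No occurrence of GTCGAC is present in the sequence.
SalI does not cut: 0 sites.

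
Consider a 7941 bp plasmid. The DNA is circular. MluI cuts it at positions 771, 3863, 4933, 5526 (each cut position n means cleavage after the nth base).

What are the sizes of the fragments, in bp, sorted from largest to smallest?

Circular molecule, 4 cuts → 4 fragments:
  3863 − 771 = 3092 bp
  4933 − 3863 = 1070 bp
  5526 − 4933 = 593 bp
  wrap: 7941 − 5526 + 771 = 3186 bp
Sorted largest to smallest: 3186, 3092, 1070, 593 bp.

3186, 3092, 1070, 593 bp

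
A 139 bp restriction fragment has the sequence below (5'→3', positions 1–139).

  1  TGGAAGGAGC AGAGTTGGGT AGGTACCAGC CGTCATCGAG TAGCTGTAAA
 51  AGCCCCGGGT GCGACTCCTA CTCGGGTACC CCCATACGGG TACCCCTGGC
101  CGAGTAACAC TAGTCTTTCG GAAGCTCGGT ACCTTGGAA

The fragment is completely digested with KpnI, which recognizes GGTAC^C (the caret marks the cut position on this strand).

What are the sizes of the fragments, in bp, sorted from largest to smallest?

KpnI sites (GGTACC) start at positions 22, 75, 89, 128.
KpnI cuts after base 5 of each site (before the last base), so after positions 26, 79, 93, 132.
Linear molecule, 4 cuts → 5 fragments:
  1–26 → 26 bp
  27–79 → 53 bp
  80–93 → 14 bp
  94–132 → 39 bp
  133–139 → 7 bp
Sorted largest to smallest: 53, 39, 26, 14, 7 bp.

53, 39, 26, 14, 7 bp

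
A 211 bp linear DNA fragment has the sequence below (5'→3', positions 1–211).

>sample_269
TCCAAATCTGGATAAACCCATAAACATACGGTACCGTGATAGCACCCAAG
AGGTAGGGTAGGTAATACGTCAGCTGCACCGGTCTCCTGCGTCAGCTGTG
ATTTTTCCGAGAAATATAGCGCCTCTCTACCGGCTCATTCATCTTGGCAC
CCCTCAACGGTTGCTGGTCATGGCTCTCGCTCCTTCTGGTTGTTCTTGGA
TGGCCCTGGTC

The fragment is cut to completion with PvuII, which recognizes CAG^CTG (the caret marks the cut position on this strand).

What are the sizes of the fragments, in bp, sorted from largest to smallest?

PvuII sites (CAGCTG) start at positions 71, 93.
PvuII cuts after base 3 of each site, so after positions 73, 95.
Linear molecule, 2 cuts → 3 fragments:
  1–73 → 73 bp
  74–95 → 22 bp
  96–211 → 116 bp
Sorted largest to smallest: 116, 73, 22 bp.

116, 73, 22 bp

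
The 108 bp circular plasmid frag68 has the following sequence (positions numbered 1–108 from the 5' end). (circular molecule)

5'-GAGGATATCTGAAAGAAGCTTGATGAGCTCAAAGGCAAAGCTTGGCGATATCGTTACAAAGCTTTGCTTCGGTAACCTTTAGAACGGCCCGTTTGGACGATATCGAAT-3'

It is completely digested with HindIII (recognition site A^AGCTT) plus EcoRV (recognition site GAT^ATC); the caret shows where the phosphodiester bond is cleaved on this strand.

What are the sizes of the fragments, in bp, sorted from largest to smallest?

HindIII sites (AAGCTT) start at positions 16, 38, 59.
HindIII cuts after the first base of each site, so after positions 16, 38, 59.
EcoRV sites (GATATC) start at positions 4, 47, 99.
EcoRV cuts after base 3 of each site, so after positions 6, 49, 101.
Combined cut positions: 6, 16, 38, 49, 59, 101.
Circular molecule, 6 cuts → 6 fragments:
  7–16 → 10 bp
  17–38 → 22 bp
  39–49 → 11 bp
  50–59 → 10 bp
  60–101 → 42 bp
  102–108 then 1–6 → 7 + 6 = 13 bp
Sorted largest to smallest: 42, 22, 13, 11, 10, 10 bp.

42, 22, 13, 11, 10, 10 bp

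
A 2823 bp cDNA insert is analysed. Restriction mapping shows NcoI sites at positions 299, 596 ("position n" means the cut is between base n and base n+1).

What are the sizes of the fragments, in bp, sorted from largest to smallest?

2227, 299, 297 bp

Linear molecule, 2 cuts → 3 fragments:
  299 − 0 = 299 bp
  596 − 299 = 297 bp
  2823 − 596 = 2227 bp
Sorted largest to smallest: 2227, 299, 297 bp.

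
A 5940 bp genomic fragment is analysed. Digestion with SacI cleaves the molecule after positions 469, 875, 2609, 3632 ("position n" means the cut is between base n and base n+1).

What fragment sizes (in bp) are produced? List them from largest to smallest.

Linear molecule, 4 cuts → 5 fragments:
  469 − 0 = 469 bp
  875 − 469 = 406 bp
  2609 − 875 = 1734 bp
  3632 − 2609 = 1023 bp
  5940 − 3632 = 2308 bp
Sorted largest to smallest: 2308, 1734, 1023, 469, 406 bp.

2308, 1734, 1023, 469, 406 bp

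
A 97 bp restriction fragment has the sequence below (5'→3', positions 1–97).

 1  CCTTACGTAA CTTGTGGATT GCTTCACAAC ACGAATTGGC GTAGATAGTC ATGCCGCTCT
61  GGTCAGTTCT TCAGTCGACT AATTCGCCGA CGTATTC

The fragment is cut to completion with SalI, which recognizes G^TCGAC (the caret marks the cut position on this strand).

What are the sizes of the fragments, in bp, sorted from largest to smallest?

The SalI site (GTCGAC) starts at position 74.
SalI cuts after the first base of each site, so after position 74.
Linear molecule, 1 cut → 2 fragments:
  1–74 → 74 bp
  75–97 → 23 bp
Sorted largest to smallest: 74, 23 bp.

74, 23 bp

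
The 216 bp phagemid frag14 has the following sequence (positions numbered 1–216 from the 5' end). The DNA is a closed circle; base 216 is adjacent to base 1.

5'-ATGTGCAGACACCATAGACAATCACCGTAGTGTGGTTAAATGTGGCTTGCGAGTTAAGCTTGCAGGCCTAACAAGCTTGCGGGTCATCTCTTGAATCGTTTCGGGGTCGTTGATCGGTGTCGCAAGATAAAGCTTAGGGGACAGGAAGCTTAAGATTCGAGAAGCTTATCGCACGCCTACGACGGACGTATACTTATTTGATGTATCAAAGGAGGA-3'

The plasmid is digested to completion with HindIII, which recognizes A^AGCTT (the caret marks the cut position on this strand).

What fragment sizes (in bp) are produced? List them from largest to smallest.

110, 57, 17, 16, 16 bp

HindIII sites (AAGCTT) start at positions 56, 73, 130, 146, 162.
HindIII cuts after the first base of each site, so after positions 56, 73, 130, 146, 162.
Circular molecule, 5 cuts → 5 fragments:
  57–73 → 17 bp
  74–130 → 57 bp
  131–146 → 16 bp
  147–162 → 16 bp
  163–216 then 1–56 → 54 + 56 = 110 bp
Sorted largest to smallest: 110, 57, 17, 16, 16 bp.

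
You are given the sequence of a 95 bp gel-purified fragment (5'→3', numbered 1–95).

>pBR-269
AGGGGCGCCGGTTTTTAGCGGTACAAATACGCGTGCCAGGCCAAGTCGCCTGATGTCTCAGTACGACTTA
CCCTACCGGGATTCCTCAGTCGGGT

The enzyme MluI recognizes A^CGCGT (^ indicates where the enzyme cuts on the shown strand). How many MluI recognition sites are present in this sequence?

1

ACGCGT occurs starting at position 29.
MluI cuts at 1 site.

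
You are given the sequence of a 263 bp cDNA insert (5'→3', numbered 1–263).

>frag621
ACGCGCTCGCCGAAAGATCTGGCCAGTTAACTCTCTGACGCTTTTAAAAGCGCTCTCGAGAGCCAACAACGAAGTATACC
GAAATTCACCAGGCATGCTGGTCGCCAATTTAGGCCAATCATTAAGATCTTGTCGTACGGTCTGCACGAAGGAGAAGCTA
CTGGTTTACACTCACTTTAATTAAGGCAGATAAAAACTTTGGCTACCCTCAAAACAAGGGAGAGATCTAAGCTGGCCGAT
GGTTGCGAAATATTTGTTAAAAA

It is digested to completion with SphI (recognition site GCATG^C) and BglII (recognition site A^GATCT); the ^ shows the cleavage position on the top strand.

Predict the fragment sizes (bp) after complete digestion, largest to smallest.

98, 82, 40, 28, 15 bp

The SphI site (GCATGC) starts at position 93.
SphI cuts after base 5 of each site (before the last base), so after position 97.
BglII sites (AGATCT) start at positions 15, 125, 223.
BglII cuts after the first base of each site, so after positions 15, 125, 223.
Combined cut positions: 15, 97, 125, 223.
Linear molecule, 4 cuts → 5 fragments:
  1–15 → 15 bp
  16–97 → 82 bp
  98–125 → 28 bp
  126–223 → 98 bp
  224–263 → 40 bp
Sorted largest to smallest: 98, 82, 40, 28, 15 bp.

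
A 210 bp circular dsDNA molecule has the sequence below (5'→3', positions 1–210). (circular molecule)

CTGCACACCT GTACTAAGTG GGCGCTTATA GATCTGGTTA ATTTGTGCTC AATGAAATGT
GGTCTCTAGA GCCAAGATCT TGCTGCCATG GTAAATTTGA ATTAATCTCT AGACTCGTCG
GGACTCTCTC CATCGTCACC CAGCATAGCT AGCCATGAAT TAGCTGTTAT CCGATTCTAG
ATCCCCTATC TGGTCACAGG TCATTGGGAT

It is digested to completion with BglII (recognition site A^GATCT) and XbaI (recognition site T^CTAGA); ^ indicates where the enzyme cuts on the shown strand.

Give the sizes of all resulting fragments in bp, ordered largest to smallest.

BglII sites (AGATCT) start at positions 30, 75.
BglII cuts after the first base of each site, so after positions 30, 75.
XbaI sites (TCTAGA) start at positions 65, 108, 176.
XbaI cuts after the first base of each site, so after positions 65, 108, 176.
Combined cut positions: 30, 65, 75, 108, 176.
Circular molecule, 5 cuts → 5 fragments:
  31–65 → 35 bp
  66–75 → 10 bp
  76–108 → 33 bp
  109–176 → 68 bp
  177–210 then 1–30 → 34 + 30 = 64 bp
Sorted largest to smallest: 68, 64, 35, 33, 10 bp.

68, 64, 35, 33, 10 bp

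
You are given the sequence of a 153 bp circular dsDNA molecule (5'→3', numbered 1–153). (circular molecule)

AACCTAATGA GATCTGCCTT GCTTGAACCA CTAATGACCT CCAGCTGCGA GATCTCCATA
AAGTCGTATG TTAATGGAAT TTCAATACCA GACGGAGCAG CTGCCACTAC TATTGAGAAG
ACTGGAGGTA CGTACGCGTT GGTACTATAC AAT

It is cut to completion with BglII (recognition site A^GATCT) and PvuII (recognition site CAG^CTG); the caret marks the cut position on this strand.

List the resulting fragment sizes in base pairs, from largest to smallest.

BglII sites (AGATCT) start at positions 10, 50.
BglII cuts after the first base of each site, so after positions 10, 50.
PvuII sites (CAGCTG) start at positions 42, 98.
PvuII cuts after base 3 of each site, so after positions 44, 100.
Combined cut positions: 10, 44, 50, 100.
Circular molecule, 4 cuts → 4 fragments:
  11–44 → 34 bp
  45–50 → 6 bp
  51–100 → 50 bp
  101–153 then 1–10 → 53 + 10 = 63 bp
Sorted largest to smallest: 63, 50, 34, 6 bp.

63, 50, 34, 6 bp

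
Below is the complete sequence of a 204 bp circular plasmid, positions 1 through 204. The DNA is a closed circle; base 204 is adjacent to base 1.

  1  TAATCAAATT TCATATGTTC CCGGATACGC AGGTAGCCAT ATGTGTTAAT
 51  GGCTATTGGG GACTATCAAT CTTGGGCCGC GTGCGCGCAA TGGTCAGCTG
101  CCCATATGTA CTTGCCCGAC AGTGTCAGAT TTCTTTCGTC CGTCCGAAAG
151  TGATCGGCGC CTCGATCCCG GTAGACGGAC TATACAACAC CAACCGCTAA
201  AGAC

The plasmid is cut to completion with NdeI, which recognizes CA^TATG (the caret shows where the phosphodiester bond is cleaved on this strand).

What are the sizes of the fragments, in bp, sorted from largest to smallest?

113, 65, 26 bp

NdeI sites (CATATG) start at positions 12, 38, 103.
NdeI cuts after base 2 of each site, so after positions 13, 39, 104.
Circular molecule, 3 cuts → 3 fragments:
  14–39 → 26 bp
  40–104 → 65 bp
  105–204 then 1–13 → 100 + 13 = 113 bp
Sorted largest to smallest: 113, 65, 26 bp.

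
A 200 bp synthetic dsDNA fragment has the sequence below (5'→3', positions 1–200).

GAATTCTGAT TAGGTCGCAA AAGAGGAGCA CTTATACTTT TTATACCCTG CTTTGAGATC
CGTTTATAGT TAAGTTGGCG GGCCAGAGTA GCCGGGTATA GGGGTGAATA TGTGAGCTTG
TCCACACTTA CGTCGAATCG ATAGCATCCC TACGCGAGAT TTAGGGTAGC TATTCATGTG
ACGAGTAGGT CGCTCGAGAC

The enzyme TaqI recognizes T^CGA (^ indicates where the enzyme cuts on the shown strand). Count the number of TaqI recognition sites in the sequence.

TCGA occurs starting at positions 133, 138, 194.
TaqI cuts at 3 sites.

3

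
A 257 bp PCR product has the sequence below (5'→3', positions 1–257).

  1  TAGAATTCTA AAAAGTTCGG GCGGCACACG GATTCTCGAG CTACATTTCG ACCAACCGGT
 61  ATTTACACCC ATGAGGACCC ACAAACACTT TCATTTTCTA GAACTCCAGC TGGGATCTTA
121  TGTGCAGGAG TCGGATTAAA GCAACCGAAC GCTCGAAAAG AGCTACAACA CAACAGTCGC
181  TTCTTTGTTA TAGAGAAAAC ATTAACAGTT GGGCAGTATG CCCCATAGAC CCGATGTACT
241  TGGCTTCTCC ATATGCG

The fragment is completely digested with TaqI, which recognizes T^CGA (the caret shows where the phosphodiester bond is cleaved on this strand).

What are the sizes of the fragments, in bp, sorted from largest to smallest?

105, 104, 36, 12 bp

TaqI sites (TCGA) start at positions 36, 48, 153.
TaqI cuts after the first base of each site, so after positions 36, 48, 153.
Linear molecule, 3 cuts → 4 fragments:
  1–36 → 36 bp
  37–48 → 12 bp
  49–153 → 105 bp
  154–257 → 104 bp
Sorted largest to smallest: 105, 104, 36, 12 bp.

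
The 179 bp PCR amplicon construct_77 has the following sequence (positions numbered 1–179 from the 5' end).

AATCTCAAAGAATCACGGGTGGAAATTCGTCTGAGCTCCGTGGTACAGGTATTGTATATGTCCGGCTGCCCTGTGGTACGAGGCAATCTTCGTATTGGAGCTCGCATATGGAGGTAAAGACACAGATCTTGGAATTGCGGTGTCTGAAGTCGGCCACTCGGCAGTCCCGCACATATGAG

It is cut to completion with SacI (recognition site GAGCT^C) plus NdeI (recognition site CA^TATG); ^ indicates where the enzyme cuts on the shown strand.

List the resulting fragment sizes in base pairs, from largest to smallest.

SacI sites (GAGCTC) start at positions 33, 98.
SacI cuts after base 5 of each site (before the last base), so after positions 37, 102.
NdeI sites (CATATG) start at positions 105, 172.
NdeI cuts after base 2 of each site, so after positions 106, 173.
Combined cut positions: 37, 102, 106, 173.
Linear molecule, 4 cuts → 5 fragments:
  1–37 → 37 bp
  38–102 → 65 bp
  103–106 → 4 bp
  107–173 → 67 bp
  174–179 → 6 bp
Sorted largest to smallest: 67, 65, 37, 6, 4 bp.

67, 65, 37, 6, 4 bp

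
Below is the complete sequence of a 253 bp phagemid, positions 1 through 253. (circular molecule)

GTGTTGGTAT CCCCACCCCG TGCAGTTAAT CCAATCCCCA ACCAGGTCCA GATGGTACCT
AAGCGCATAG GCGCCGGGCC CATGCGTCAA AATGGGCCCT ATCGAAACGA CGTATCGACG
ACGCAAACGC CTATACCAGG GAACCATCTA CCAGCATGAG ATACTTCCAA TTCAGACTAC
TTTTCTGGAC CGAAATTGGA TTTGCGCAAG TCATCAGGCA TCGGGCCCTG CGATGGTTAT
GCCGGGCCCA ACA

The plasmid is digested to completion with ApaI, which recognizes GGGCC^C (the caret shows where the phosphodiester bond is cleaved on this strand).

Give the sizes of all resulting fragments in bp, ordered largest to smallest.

ApaI sites (GGGCCC) start at positions 76, 94, 223, 244.
ApaI cuts after base 5 of each site (before the last base), so after positions 80, 98, 227, 248.
Circular molecule, 4 cuts → 4 fragments:
  81–98 → 18 bp
  99–227 → 129 bp
  228–248 → 21 bp
  249–253 then 1–80 → 5 + 80 = 85 bp
Sorted largest to smallest: 129, 85, 21, 18 bp.

129, 85, 21, 18 bp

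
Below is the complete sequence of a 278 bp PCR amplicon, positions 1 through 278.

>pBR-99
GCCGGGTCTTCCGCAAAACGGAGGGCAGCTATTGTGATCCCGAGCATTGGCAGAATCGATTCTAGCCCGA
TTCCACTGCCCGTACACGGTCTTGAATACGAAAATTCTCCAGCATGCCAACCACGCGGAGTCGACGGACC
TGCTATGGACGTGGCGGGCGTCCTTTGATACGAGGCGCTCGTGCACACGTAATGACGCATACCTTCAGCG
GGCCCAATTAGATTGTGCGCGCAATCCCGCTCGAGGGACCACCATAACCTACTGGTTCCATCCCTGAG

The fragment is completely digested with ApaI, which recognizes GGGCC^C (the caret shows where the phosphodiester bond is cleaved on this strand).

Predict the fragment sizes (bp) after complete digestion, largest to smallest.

The ApaI site (GGGCCC) starts at position 210.
ApaI cuts after base 5 of each site (before the last base), so after position 214.
Linear molecule, 1 cut → 2 fragments:
  1–214 → 214 bp
  215–278 → 64 bp
Sorted largest to smallest: 214, 64 bp.

214, 64 bp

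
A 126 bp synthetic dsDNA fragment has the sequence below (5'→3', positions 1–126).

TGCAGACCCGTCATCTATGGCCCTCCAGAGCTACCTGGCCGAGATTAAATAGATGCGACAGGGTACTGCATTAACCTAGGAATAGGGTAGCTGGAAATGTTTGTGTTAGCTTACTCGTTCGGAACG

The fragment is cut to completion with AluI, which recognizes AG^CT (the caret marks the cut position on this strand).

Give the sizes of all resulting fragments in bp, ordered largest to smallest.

60, 30, 19, 17 bp

AluI sites (AGCT) start at positions 29, 89, 108.
AluI cuts after base 2 of each site, so after positions 30, 90, 109.
Linear molecule, 3 cuts → 4 fragments:
  1–30 → 30 bp
  31–90 → 60 bp
  91–109 → 19 bp
  110–126 → 17 bp
Sorted largest to smallest: 60, 30, 19, 17 bp.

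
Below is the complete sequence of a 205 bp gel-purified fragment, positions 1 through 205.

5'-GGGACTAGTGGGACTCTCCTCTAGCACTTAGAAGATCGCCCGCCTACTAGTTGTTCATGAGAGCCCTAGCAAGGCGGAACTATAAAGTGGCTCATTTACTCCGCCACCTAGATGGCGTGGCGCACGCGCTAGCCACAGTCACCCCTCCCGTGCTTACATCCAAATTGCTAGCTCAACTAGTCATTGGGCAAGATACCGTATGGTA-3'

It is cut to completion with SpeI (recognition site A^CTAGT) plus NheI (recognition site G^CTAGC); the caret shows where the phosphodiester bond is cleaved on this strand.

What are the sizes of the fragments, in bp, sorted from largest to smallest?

82, 42, 39, 29, 9, 4 bp

SpeI sites (ACTAGT) start at positions 4, 46, 176.
SpeI cuts after the first base of each site, so after positions 4, 46, 176.
NheI sites (GCTAGC) start at positions 128, 167.
NheI cuts after the first base of each site, so after positions 128, 167.
Combined cut positions: 4, 46, 128, 167, 176.
Linear molecule, 5 cuts → 6 fragments:
  1–4 → 4 bp
  5–46 → 42 bp
  47–128 → 82 bp
  129–167 → 39 bp
  168–176 → 9 bp
  177–205 → 29 bp
Sorted largest to smallest: 82, 42, 39, 29, 9, 4 bp.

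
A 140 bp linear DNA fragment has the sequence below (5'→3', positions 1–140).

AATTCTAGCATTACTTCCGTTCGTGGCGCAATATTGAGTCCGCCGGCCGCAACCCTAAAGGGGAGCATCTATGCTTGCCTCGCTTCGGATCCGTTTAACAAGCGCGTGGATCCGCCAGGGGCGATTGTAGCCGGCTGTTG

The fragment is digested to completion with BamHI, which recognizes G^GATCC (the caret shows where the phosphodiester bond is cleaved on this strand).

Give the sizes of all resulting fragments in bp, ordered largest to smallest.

BamHI sites (GGATCC) start at positions 87, 108.
BamHI cuts after the first base of each site, so after positions 87, 108.
Linear molecule, 2 cuts → 3 fragments:
  1–87 → 87 bp
  88–108 → 21 bp
  109–140 → 32 bp
Sorted largest to smallest: 87, 32, 21 bp.

87, 32, 21 bp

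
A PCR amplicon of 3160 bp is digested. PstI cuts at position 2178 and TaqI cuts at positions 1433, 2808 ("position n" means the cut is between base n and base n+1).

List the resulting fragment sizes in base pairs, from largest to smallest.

1433, 745, 630, 352 bp

Combined cut positions (sorted): 1433, 2178, 2808.
Linear molecule, 3 cuts → 4 fragments:
  1433 − 0 = 1433 bp
  2178 − 1433 = 745 bp
  2808 − 2178 = 630 bp
  3160 − 2808 = 352 bp
Sorted largest to smallest: 1433, 745, 630, 352 bp.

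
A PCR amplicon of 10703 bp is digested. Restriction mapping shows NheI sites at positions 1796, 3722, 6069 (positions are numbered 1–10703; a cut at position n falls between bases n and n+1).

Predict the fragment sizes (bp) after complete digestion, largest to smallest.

Linear molecule, 3 cuts → 4 fragments:
  1796 − 0 = 1796 bp
  3722 − 1796 = 1926 bp
  6069 − 3722 = 2347 bp
  10703 − 6069 = 4634 bp
Sorted largest to smallest: 4634, 2347, 1926, 1796 bp.

4634, 2347, 1926, 1796 bp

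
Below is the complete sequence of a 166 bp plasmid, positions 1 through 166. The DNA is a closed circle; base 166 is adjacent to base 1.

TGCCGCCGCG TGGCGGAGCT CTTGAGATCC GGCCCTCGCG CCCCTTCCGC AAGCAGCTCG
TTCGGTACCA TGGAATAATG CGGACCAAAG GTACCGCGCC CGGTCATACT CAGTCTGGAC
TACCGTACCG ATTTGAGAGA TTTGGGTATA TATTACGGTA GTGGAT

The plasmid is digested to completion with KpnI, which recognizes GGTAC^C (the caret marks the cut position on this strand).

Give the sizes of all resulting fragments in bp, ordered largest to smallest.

140, 26 bp

KpnI sites (GGTACC) start at positions 64, 90.
KpnI cuts after base 5 of each site (before the last base), so after positions 68, 94.
Circular molecule, 2 cuts → 2 fragments:
  69–94 → 26 bp
  95–166 then 1–68 → 72 + 68 = 140 bp
Sorted largest to smallest: 140, 26 bp.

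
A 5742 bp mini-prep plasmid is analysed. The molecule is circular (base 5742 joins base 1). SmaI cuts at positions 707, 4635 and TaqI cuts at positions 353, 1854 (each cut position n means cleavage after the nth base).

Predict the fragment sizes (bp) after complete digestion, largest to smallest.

2781, 1460, 1147, 354 bp

Combined cut positions (sorted): 353, 707, 1854, 4635.
Circular molecule, 4 cuts → 4 fragments:
  707 − 353 = 354 bp
  1854 − 707 = 1147 bp
  4635 − 1854 = 2781 bp
  wrap: 5742 − 4635 + 353 = 1460 bp
Sorted largest to smallest: 2781, 1460, 1147, 354 bp.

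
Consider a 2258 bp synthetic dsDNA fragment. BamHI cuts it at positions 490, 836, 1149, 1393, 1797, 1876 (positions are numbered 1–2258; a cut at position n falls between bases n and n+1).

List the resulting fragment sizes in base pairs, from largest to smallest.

490, 404, 382, 346, 313, 244, 79 bp

Linear molecule, 6 cuts → 7 fragments:
  490 − 0 = 490 bp
  836 − 490 = 346 bp
  1149 − 836 = 313 bp
  1393 − 1149 = 244 bp
  1797 − 1393 = 404 bp
  1876 − 1797 = 79 bp
  2258 − 1876 = 382 bp
Sorted largest to smallest: 490, 404, 382, 346, 313, 244, 79 bp.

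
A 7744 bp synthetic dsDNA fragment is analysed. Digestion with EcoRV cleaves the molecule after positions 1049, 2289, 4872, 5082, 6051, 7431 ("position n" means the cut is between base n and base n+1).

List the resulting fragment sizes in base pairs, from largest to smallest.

Linear molecule, 6 cuts → 7 fragments:
  1049 − 0 = 1049 bp
  2289 − 1049 = 1240 bp
  4872 − 2289 = 2583 bp
  5082 − 4872 = 210 bp
  6051 − 5082 = 969 bp
  7431 − 6051 = 1380 bp
  7744 − 7431 = 313 bp
Sorted largest to smallest: 2583, 1380, 1240, 1049, 969, 313, 210 bp.

2583, 1380, 1240, 1049, 969, 313, 210 bp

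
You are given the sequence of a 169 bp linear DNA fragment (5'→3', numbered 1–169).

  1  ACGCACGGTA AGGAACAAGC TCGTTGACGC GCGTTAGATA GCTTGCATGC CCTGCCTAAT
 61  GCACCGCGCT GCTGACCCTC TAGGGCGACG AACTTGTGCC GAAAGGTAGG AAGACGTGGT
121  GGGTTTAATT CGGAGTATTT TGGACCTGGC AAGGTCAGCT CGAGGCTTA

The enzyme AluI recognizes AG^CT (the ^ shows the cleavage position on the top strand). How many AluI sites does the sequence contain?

AGCT occurs starting at positions 18, 40, 157.
AluI cuts at 3 sites.

3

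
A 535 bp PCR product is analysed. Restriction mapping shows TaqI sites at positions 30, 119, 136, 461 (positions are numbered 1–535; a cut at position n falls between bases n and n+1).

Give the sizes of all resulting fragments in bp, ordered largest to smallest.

325, 89, 74, 30, 17 bp

Linear molecule, 4 cuts → 5 fragments:
  30 − 0 = 30 bp
  119 − 30 = 89 bp
  136 − 119 = 17 bp
  461 − 136 = 325 bp
  535 − 461 = 74 bp
Sorted largest to smallest: 325, 89, 74, 30, 17 bp.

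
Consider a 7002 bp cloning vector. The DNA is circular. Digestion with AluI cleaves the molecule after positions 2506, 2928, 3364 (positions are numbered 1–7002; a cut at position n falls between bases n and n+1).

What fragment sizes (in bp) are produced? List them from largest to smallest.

Circular molecule, 3 cuts → 3 fragments:
  2928 − 2506 = 422 bp
  3364 − 2928 = 436 bp
  wrap: 7002 − 3364 + 2506 = 6144 bp
Sorted largest to smallest: 6144, 436, 422 bp.

6144, 436, 422 bp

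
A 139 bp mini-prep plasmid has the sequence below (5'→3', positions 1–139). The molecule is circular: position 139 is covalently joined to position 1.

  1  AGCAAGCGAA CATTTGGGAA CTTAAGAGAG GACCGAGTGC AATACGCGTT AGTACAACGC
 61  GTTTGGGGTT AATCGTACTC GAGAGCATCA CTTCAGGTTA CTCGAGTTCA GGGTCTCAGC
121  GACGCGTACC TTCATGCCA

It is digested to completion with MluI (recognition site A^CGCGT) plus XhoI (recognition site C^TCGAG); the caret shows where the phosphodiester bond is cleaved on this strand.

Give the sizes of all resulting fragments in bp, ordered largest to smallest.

MluI sites (ACGCGT) start at positions 44, 57, 122.
MluI cuts after the first base of each site, so after positions 44, 57, 122.
XhoI sites (CTCGAG) start at positions 78, 101.
XhoI cuts after the first base of each site, so after positions 78, 101.
Combined cut positions: 44, 57, 78, 101, 122.
Circular molecule, 5 cuts → 5 fragments:
  45–57 → 13 bp
  58–78 → 21 bp
  79–101 → 23 bp
  102–122 → 21 bp
  123–139 then 1–44 → 17 + 44 = 61 bp
Sorted largest to smallest: 61, 23, 21, 21, 13 bp.

61, 23, 21, 21, 13 bp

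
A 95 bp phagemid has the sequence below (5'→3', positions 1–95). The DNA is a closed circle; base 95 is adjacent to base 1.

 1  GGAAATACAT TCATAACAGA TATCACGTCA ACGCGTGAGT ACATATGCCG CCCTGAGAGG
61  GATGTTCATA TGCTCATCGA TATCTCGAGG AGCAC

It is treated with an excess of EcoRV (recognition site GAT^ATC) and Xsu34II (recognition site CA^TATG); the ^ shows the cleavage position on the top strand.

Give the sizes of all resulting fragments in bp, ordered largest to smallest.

EcoRV sites (GATATC) start at positions 19, 79.
EcoRV cuts after base 3 of each site, so after positions 21, 81.
Xsu34II sites (CATATG) start at positions 42, 67.
Xsu34II cuts after base 2 of each site, so after positions 43, 68.
Combined cut positions: 21, 43, 68, 81.
Circular molecule, 4 cuts → 4 fragments:
  22–43 → 22 bp
  44–68 → 25 bp
  69–81 → 13 bp
  82–95 then 1–21 → 14 + 21 = 35 bp
Sorted largest to smallest: 35, 25, 22, 13 bp.

35, 25, 22, 13 bp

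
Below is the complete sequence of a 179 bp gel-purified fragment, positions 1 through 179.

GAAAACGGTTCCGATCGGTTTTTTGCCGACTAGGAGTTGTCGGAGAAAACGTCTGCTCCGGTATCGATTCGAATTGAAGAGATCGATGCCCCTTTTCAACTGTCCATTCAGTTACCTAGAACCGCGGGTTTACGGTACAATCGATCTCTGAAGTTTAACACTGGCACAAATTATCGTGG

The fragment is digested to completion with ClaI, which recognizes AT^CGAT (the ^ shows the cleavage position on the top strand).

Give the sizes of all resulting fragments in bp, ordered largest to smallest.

64, 58, 38, 19 bp

ClaI sites (ATCGAT) start at positions 63, 82, 140.
ClaI cuts after base 2 of each site, so after positions 64, 83, 141.
Linear molecule, 3 cuts → 4 fragments:
  1–64 → 64 bp
  65–83 → 19 bp
  84–141 → 58 bp
  142–179 → 38 bp
Sorted largest to smallest: 64, 58, 38, 19 bp.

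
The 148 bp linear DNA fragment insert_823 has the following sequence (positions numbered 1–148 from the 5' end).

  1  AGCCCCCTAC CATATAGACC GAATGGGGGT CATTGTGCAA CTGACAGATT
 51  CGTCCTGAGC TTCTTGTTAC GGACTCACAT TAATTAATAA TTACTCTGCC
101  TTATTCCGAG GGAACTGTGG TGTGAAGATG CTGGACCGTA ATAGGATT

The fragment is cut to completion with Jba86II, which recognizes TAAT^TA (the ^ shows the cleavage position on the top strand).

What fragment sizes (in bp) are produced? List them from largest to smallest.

Jba86II sites (TAATTA) start at positions 81, 88.
Jba86II cuts after base 4 of each site, so after positions 84, 91.
Linear molecule, 2 cuts → 3 fragments:
  1–84 → 84 bp
  85–91 → 7 bp
  92–148 → 57 bp
Sorted largest to smallest: 84, 57, 7 bp.

84, 57, 7 bp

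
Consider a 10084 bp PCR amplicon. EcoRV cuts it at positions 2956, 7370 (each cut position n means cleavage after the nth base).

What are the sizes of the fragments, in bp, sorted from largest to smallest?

Linear molecule, 2 cuts → 3 fragments:
  2956 − 0 = 2956 bp
  7370 − 2956 = 4414 bp
  10084 − 7370 = 2714 bp
Sorted largest to smallest: 4414, 2956, 2714 bp.

4414, 2956, 2714 bp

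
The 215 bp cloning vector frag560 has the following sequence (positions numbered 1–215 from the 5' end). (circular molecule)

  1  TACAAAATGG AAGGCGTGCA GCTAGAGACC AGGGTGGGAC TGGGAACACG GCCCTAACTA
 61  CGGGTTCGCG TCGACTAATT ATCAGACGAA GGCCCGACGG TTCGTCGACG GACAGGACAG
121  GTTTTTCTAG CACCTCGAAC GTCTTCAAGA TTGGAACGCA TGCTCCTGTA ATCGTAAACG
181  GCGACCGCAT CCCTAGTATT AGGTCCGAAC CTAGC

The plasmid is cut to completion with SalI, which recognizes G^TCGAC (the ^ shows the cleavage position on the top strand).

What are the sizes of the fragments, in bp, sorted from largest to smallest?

181, 34 bp

SalI sites (GTCGAC) start at positions 70, 104.
SalI cuts after the first base of each site, so after positions 70, 104.
Circular molecule, 2 cuts → 2 fragments:
  71–104 → 34 bp
  105–215 then 1–70 → 111 + 70 = 181 bp
Sorted largest to smallest: 181, 34 bp.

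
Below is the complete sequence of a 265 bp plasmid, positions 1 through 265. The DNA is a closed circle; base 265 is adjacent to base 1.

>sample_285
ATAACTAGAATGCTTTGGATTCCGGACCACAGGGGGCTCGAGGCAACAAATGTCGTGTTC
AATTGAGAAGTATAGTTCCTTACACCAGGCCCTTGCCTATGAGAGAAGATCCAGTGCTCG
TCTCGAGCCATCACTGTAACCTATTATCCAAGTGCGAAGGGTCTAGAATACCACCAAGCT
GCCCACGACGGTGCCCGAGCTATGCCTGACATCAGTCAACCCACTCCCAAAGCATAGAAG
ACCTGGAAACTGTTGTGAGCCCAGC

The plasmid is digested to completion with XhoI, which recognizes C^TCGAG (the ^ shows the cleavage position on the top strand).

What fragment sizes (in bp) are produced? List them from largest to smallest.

180, 85 bp

XhoI sites (CTCGAG) start at positions 37, 122.
XhoI cuts after the first base of each site, so after positions 37, 122.
Circular molecule, 2 cuts → 2 fragments:
  38–122 → 85 bp
  123–265 then 1–37 → 143 + 37 = 180 bp
Sorted largest to smallest: 180, 85 bp.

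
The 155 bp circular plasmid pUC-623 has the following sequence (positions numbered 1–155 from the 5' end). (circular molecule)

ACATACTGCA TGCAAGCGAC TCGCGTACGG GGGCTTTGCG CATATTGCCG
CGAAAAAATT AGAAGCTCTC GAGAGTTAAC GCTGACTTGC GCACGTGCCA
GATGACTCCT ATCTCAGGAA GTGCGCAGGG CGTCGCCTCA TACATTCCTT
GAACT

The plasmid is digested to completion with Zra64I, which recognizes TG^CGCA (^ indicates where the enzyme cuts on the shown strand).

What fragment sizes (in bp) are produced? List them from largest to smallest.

Zra64I sites (TGCGCA) start at positions 37, 88, 122.
Zra64I cuts after base 2 of each site, so after positions 38, 89, 123.
Circular molecule, 3 cuts → 3 fragments:
  39–89 → 51 bp
  90–123 → 34 bp
  124–155 then 1–38 → 32 + 38 = 70 bp
Sorted largest to smallest: 70, 51, 34 bp.

70, 51, 34 bp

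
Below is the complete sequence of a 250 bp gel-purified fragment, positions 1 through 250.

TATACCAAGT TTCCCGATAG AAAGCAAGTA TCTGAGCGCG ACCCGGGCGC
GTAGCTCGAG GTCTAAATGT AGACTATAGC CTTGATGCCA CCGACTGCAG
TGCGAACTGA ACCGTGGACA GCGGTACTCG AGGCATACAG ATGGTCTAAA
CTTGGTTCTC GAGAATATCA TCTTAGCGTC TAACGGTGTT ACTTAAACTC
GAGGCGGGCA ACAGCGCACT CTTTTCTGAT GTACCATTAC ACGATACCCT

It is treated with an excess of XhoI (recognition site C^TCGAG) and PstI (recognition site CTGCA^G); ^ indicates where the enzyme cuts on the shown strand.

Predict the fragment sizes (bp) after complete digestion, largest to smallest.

XhoI sites (CTCGAG) start at positions 55, 127, 158, 198.
XhoI cuts after the first base of each site, so after positions 55, 127, 158, 198.
The PstI site (CTGCAG) starts at position 95.
PstI cuts after base 5 of each site (before the last base), so after position 99.
Combined cut positions: 55, 99, 127, 158, 198.
Linear molecule, 5 cuts → 6 fragments:
  1–55 → 55 bp
  56–99 → 44 bp
  100–127 → 28 bp
  128–158 → 31 bp
  159–198 → 40 bp
  199–250 → 52 bp
Sorted largest to smallest: 55, 52, 44, 40, 31, 28 bp.

55, 52, 44, 40, 31, 28 bp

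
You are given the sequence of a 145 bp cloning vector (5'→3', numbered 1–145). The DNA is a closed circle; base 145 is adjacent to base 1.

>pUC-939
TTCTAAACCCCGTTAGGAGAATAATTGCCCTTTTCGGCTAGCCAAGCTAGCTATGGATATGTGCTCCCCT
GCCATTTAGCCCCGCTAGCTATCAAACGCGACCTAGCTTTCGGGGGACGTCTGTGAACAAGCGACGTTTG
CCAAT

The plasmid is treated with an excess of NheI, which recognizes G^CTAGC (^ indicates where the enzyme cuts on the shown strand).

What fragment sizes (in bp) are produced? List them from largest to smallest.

98, 38, 9 bp

NheI sites (GCTAGC) start at positions 37, 46, 84.
NheI cuts after the first base of each site, so after positions 37, 46, 84.
Circular molecule, 3 cuts → 3 fragments:
  38–46 → 9 bp
  47–84 → 38 bp
  85–145 then 1–37 → 61 + 37 = 98 bp
Sorted largest to smallest: 98, 38, 9 bp.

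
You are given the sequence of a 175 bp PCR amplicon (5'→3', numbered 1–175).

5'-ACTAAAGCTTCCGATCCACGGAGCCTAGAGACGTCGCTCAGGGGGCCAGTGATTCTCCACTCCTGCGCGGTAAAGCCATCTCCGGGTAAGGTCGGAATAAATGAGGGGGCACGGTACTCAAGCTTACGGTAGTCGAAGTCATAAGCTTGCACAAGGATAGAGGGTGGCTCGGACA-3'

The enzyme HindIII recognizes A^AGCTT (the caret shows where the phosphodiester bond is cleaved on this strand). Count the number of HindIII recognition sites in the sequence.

3

AAGCTT occurs starting at positions 5, 120, 143.
HindIII cuts at 3 sites.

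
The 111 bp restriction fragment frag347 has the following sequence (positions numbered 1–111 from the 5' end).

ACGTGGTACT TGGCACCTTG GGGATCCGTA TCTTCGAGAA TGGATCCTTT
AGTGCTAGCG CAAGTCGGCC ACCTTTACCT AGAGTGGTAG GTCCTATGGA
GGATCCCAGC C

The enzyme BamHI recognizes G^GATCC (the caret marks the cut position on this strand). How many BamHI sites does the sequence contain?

3

GGATCC occurs starting at positions 22, 42, 101.
BamHI cuts at 3 sites.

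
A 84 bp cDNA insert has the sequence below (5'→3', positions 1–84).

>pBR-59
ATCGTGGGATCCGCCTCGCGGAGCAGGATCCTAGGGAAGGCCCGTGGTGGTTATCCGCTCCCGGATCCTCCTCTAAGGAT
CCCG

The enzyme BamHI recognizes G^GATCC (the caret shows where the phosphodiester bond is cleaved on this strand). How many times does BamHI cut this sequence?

4

GGATCC occurs starting at positions 7, 26, 63, 77.
BamHI cuts at 4 sites.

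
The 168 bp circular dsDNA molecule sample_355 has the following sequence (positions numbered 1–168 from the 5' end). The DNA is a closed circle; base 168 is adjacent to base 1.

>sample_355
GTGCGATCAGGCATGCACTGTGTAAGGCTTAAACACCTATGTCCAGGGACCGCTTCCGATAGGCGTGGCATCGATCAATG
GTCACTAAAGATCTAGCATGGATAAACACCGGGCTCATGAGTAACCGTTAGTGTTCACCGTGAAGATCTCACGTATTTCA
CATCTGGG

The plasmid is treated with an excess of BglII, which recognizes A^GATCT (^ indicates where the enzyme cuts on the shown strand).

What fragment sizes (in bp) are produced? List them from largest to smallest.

113, 55 bp

BglII sites (AGATCT) start at positions 89, 144.
BglII cuts after the first base of each site, so after positions 89, 144.
Circular molecule, 2 cuts → 2 fragments:
  90–144 → 55 bp
  145–168 then 1–89 → 24 + 89 = 113 bp
Sorted largest to smallest: 113, 55 bp.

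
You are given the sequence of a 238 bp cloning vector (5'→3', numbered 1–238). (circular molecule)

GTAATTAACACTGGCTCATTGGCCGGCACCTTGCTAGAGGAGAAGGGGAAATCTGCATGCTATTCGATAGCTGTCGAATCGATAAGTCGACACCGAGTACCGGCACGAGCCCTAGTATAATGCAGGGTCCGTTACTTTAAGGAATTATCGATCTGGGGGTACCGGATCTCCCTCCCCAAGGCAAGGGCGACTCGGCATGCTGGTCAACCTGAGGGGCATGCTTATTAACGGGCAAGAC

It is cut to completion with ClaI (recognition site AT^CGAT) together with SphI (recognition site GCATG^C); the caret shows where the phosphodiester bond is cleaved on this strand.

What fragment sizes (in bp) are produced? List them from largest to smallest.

ClaI sites (ATCGAT) start at positions 78, 147.
ClaI cuts after base 2 of each site, so after positions 79, 148.
SphI sites (GCATGC) start at positions 55, 195, 216.
SphI cuts after base 5 of each site (before the last base), so after positions 59, 199, 220.
Combined cut positions: 59, 79, 148, 199, 220.
Circular molecule, 5 cuts → 5 fragments:
  60–79 → 20 bp
  80–148 → 69 bp
  149–199 → 51 bp
  200–220 → 21 bp
  221–238 then 1–59 → 18 + 59 = 77 bp
Sorted largest to smallest: 77, 69, 51, 21, 20 bp.

77, 69, 51, 21, 20 bp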